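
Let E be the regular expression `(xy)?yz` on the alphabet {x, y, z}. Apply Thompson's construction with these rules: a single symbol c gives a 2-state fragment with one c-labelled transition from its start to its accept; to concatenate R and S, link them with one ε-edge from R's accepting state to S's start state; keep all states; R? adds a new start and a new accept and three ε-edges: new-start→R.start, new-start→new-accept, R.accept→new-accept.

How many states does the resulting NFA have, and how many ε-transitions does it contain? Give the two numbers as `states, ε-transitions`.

10, 6

By structural recursion:
Each of the 4 symbol leaves contributes 2 states and 0 ε-transitions.
  xy — 4 states, 1 ε-transition
  (xy)? — 6 states, 4 ε-transitions
  (xy)?yz — 10 states, 6 ε-transitions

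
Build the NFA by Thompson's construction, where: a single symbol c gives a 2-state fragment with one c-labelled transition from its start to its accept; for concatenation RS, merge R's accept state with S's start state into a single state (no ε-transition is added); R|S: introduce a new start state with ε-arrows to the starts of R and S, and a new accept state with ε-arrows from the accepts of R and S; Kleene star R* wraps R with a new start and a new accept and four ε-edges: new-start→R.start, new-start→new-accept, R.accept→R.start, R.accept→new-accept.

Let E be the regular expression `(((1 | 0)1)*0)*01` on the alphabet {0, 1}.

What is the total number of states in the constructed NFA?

14

Bottom-up over the parse tree:
Each of the 6 symbol leaves contributes a 2-state fragment.
  1 | 0 : 6 states
  (1 | 0)1 : 7 states
  ((1 | 0)1)* : 9 states
  ((1 | 0)1)*0 : 10 states
  (((1 | 0)1)*0)* : 12 states
  (((1 | 0)1)*0)*01 : 14 states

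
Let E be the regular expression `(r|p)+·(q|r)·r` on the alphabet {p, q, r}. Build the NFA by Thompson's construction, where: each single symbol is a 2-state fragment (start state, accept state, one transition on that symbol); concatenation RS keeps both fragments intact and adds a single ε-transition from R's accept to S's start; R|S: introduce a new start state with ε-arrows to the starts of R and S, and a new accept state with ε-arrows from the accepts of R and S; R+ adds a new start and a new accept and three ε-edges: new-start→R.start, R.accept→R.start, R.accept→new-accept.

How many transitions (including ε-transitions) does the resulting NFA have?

By structural recursion:
Each of the 5 symbol leaves contributes 1 transition (1 symbol, 0 ε).
  r|p — 6 transitions (2 symbol, 4 ε)
  (r|p)+ — 9 transitions (2 symbol, 7 ε)
  q|r — 6 transitions (2 symbol, 4 ε)
  (r|p)+·(q|r)·r — 18 transitions (5 symbol, 13 ε)

18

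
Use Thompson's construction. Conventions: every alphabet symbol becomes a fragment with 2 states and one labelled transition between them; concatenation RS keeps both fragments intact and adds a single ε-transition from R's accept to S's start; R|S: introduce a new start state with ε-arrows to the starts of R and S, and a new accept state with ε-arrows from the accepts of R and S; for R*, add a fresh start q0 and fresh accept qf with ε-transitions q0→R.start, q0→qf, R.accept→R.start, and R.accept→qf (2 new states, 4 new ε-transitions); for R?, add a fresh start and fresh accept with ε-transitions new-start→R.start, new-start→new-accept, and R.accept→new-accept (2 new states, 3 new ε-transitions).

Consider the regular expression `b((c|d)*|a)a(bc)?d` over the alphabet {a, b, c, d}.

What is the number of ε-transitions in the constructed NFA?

20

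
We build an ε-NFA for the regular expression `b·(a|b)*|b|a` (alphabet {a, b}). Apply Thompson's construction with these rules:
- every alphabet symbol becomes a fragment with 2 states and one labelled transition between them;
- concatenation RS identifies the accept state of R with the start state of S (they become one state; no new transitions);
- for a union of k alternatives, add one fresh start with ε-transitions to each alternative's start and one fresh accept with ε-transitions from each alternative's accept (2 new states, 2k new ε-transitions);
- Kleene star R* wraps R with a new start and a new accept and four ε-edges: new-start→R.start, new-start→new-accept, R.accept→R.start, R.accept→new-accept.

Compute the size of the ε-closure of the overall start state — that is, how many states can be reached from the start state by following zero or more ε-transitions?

4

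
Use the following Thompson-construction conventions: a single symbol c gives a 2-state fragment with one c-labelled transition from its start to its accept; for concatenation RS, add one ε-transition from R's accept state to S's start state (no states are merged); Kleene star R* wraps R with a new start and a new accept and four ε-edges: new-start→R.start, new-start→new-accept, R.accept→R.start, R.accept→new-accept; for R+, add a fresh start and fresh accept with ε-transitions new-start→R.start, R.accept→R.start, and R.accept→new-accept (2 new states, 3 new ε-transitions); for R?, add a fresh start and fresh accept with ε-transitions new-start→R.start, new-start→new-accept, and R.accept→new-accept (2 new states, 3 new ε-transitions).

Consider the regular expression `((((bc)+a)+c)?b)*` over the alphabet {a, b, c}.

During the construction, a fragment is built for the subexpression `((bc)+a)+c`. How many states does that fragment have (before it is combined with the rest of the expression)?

Fragment for `((bc)+a)+c`:
Each of the 4 symbol leaves contributes a 2-state fragment.
  bc → 4 states
  (bc)+ → 6 states
  (bc)+a → 8 states
  ((bc)+a)+ → 10 states
  ((bc)+a)+c → 12 states

12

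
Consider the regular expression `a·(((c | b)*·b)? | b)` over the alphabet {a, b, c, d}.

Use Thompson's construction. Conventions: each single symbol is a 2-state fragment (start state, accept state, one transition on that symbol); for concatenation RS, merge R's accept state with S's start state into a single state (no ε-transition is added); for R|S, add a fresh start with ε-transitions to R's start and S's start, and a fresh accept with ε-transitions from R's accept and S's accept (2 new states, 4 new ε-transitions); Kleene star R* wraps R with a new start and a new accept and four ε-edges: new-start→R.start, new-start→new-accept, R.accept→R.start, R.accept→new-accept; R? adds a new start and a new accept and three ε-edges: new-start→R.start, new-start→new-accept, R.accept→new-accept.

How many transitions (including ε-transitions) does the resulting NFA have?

20

Bottom-up over the parse tree:
Each of the 5 symbol leaves contributes 1 transition (1 symbol, 0 ε).
  c | b = 6 transitions (2 symbol, 4 ε)
  (c | b)* = 10 transitions (2 symbol, 8 ε)
  (c | b)*·b = 11 transitions (3 symbol, 8 ε)
  ((c | b)*·b)? = 14 transitions (3 symbol, 11 ε)
  ((c | b)*·b)? | b = 19 transitions (4 symbol, 15 ε)
  a·(((c | b)*·b)? | b) = 20 transitions (5 symbol, 15 ε)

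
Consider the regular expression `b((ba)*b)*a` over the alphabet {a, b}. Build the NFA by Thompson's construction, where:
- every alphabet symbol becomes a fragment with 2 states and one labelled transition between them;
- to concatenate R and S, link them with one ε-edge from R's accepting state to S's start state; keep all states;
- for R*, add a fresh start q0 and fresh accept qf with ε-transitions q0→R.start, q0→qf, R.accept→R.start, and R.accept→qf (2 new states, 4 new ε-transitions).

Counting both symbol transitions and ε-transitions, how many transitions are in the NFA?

17

By structural recursion:
Each of the 5 symbol leaves contributes 1 transition (1 symbol, 0 ε).
  ba — 3 transitions (2 symbol, 1 ε)
  (ba)* — 7 transitions (2 symbol, 5 ε)
  (ba)*b — 9 transitions (3 symbol, 6 ε)
  ((ba)*b)* — 13 transitions (3 symbol, 10 ε)
  b((ba)*b)*a — 17 transitions (5 symbol, 12 ε)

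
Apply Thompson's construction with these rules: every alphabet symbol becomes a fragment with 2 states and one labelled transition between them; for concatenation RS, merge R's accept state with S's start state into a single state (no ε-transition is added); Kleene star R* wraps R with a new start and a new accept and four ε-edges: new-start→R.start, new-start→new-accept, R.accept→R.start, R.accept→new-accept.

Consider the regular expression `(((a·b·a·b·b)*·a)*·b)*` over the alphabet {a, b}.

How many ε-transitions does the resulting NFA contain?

12

Per subexpression:
Each of the 7 symbol leaves contributes 0 ε-transitions.
  a·b·a·b·b → 0 ε-transitions
  (a·b·a·b·b)* → 4 ε-transitions
  (a·b·a·b·b)*·a → 4 ε-transitions
  ((a·b·a·b·b)*·a)* → 8 ε-transitions
  ((a·b·a·b·b)*·a)*·b → 8 ε-transitions
  (((a·b·a·b·b)*·a)*·b)* → 12 ε-transitions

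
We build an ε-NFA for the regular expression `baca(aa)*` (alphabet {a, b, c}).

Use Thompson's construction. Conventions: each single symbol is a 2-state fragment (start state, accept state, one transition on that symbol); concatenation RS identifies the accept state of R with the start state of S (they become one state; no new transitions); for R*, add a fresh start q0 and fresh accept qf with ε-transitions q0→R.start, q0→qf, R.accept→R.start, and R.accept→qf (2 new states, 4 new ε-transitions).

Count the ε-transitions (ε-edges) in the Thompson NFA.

4

Bottom-up over the parse tree:
Each of the 6 symbol leaves contributes 0 ε-transitions.
  aa = 0 ε-transitions
  (aa)* = 4 ε-transitions
  baca(aa)* = 4 ε-transitions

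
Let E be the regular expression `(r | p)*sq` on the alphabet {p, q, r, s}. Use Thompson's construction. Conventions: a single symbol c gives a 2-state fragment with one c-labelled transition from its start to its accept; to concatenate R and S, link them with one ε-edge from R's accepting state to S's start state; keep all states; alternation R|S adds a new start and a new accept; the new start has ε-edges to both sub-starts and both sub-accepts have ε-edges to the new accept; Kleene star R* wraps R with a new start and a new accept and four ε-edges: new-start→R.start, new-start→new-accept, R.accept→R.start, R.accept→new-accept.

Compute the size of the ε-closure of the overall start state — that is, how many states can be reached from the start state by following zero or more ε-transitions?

6

Compute the ε-closure size of each fragment's start state recursively; a symbol fragment's start has no outgoing ε-edge, so its closure is just itself (size 1).
  r | p → new start ε-reaches every alternative's start; none of them accept ε, so the new accept is not reached: |ε-closure| = 1 + 1 + 1 = 3
  (r | p)* → new start has ε-edges to the inner start and to the new accept, so |ε-closure| = 2 + 3 = 5
  (r | p)*sq → the left operand accepts ε, so the closure extends into the next operand (via the concat ε-link); |ε-closure| = 5 + 1 = 6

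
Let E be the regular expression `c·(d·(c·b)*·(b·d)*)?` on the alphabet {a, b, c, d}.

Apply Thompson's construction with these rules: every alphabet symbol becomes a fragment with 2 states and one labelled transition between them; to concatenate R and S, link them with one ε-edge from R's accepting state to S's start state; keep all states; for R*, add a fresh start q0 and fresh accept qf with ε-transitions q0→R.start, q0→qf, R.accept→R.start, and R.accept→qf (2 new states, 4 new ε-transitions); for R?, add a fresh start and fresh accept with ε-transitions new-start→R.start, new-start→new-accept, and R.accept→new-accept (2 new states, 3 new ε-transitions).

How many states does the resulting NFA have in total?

18

By structural recursion:
Each of the 6 symbol leaves contributes a 2-state fragment.
  c·b = 4 states
  (c·b)* = 6 states
  b·d = 4 states
  (b·d)* = 6 states
  d·(c·b)*·(b·d)* = 14 states
  (d·(c·b)*·(b·d)*)? = 16 states
  c·(d·(c·b)*·(b·d)*)? = 18 states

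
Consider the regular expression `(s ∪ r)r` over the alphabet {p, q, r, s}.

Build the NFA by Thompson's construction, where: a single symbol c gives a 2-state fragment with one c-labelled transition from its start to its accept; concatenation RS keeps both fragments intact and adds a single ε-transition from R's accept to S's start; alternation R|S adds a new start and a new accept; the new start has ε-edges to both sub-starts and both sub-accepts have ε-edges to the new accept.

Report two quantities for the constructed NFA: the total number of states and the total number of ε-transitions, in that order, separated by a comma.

Building bottom-up:
Each of the 3 symbol leaves contributes 2 states and 0 ε-transitions.
  s ∪ r → 6 states, 4 ε-transitions
  (s ∪ r)r → 8 states, 5 ε-transitions

8, 5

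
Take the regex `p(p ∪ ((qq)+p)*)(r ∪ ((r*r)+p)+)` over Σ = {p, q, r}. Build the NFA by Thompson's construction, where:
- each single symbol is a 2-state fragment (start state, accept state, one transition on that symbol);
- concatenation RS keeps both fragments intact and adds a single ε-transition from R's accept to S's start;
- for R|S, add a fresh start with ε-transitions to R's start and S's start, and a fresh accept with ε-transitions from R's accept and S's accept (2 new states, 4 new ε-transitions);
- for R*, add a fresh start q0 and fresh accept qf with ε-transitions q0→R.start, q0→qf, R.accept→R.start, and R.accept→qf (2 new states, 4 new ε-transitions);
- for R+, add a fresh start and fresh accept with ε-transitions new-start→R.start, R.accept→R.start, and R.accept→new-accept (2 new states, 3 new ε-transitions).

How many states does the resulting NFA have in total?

Per subexpression:
Each of the 9 symbol leaves contributes a 2-state fragment.
  qq : 4 states
  (qq)+ : 6 states
  (qq)+p : 8 states
  ((qq)+p)* : 10 states
  p ∪ ((qq)+p)* : 14 states
  r* : 4 states
  r*r : 6 states
  (r*r)+ : 8 states
  (r*r)+p : 10 states
  ((r*r)+p)+ : 12 states
  r ∪ ((r*r)+p)+ : 16 states
  p(p ∪ ((qq)+p)*)(r ∪ ((r*r)+p)+) : 32 states

32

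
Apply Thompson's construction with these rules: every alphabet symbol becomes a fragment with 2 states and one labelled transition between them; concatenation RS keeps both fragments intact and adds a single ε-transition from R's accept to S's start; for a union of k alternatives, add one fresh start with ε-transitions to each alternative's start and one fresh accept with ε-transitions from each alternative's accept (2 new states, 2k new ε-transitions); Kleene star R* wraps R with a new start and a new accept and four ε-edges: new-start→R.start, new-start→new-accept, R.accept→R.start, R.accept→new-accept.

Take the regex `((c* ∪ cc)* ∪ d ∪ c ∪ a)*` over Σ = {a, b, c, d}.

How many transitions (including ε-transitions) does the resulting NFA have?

31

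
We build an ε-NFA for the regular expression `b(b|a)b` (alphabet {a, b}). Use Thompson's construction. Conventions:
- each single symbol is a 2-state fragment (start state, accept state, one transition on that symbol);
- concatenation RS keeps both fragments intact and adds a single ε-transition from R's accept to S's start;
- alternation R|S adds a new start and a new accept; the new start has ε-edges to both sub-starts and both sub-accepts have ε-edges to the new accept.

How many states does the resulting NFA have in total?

Recursing over subexpressions:
Each of the 4 symbol leaves contributes a 2-state fragment.
  b|a = 6 states
  b(b|a)b = 10 states

10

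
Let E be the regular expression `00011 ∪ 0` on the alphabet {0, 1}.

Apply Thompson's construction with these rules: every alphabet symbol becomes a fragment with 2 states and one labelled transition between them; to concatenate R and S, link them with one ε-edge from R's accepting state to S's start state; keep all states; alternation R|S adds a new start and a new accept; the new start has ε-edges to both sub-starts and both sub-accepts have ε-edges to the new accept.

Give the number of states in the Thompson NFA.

14

Recursing over subexpressions:
Each of the 6 symbol leaves contributes a 2-state fragment.
  00011 — 10 states
  00011 ∪ 0 — 14 states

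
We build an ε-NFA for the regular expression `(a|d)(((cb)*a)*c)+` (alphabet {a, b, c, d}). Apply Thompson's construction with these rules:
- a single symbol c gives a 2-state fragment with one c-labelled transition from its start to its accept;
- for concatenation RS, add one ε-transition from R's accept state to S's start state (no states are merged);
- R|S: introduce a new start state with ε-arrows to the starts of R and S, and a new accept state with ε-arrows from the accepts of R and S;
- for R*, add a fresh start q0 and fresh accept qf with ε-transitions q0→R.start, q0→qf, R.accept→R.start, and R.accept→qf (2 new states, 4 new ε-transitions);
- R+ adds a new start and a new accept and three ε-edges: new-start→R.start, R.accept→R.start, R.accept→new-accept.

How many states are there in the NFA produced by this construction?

Building bottom-up:
Each of the 6 symbol leaves contributes a 2-state fragment.
  a|d — 6 states
  cb — 4 states
  (cb)* — 6 states
  (cb)*a — 8 states
  ((cb)*a)* — 10 states
  ((cb)*a)*c — 12 states
  (((cb)*a)*c)+ — 14 states
  (a|d)(((cb)*a)*c)+ — 20 states

20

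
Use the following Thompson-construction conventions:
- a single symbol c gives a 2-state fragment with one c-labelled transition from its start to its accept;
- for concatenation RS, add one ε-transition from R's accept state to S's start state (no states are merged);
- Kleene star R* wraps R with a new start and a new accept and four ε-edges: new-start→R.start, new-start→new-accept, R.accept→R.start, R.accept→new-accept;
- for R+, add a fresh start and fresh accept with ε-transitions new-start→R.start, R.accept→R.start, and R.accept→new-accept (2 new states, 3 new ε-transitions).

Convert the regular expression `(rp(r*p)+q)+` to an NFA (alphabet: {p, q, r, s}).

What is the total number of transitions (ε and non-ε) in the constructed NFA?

19

Per subexpression:
Each of the 5 symbol leaves contributes 1 transition (1 symbol, 0 ε).
  r* — 5 transitions (1 symbol, 4 ε)
  r*p — 7 transitions (2 symbol, 5 ε)
  (r*p)+ — 10 transitions (2 symbol, 8 ε)
  rp(r*p)+q — 16 transitions (5 symbol, 11 ε)
  (rp(r*p)+q)+ — 19 transitions (5 symbol, 14 ε)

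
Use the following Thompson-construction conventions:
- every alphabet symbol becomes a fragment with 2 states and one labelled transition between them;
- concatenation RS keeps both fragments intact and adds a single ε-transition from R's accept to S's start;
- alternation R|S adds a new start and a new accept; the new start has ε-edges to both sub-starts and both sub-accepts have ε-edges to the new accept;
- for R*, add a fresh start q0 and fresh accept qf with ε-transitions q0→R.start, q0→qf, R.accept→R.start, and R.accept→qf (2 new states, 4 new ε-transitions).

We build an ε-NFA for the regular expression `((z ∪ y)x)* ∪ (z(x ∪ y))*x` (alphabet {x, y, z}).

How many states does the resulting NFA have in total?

24

Building bottom-up:
Each of the 7 symbol leaves contributes a 2-state fragment.
  z ∪ y — 6 states
  (z ∪ y)x — 8 states
  ((z ∪ y)x)* — 10 states
  x ∪ y — 6 states
  z(x ∪ y) — 8 states
  (z(x ∪ y))* — 10 states
  (z(x ∪ y))*x — 12 states
  ((z ∪ y)x)* ∪ (z(x ∪ y))*x — 24 states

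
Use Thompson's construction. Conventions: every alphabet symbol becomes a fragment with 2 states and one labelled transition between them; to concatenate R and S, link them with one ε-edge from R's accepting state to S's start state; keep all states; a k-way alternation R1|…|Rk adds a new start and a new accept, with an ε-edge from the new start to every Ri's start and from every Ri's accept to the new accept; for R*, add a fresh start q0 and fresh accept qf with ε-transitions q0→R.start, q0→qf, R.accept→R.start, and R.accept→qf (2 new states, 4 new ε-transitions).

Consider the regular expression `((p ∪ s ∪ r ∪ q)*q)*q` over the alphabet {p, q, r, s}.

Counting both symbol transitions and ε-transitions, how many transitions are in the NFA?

Bottom-up over the parse tree:
Each of the 6 symbol leaves contributes 1 transition (1 symbol, 0 ε).
  p ∪ s ∪ r ∪ q — 12 transitions (4 symbol, 8 ε)
  (p ∪ s ∪ r ∪ q)* — 16 transitions (4 symbol, 12 ε)
  (p ∪ s ∪ r ∪ q)*q — 18 transitions (5 symbol, 13 ε)
  ((p ∪ s ∪ r ∪ q)*q)* — 22 transitions (5 symbol, 17 ε)
  ((p ∪ s ∪ r ∪ q)*q)*q — 24 transitions (6 symbol, 18 ε)

24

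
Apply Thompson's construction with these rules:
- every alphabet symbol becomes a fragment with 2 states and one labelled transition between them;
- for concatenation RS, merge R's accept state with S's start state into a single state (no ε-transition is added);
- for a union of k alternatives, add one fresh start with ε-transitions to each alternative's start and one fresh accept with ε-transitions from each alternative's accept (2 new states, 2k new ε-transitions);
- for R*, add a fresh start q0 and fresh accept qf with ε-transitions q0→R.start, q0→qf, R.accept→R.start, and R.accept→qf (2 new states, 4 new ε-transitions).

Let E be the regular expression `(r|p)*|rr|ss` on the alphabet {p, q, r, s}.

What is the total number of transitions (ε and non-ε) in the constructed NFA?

20

Recursing over subexpressions:
Each of the 6 symbol leaves contributes 1 transition (1 symbol, 0 ε).
  r|p → 6 transitions (2 symbol, 4 ε)
  (r|p)* → 10 transitions (2 symbol, 8 ε)
  rr → 2 transitions (2 symbol, 0 ε)
  ss → 2 transitions (2 symbol, 0 ε)
  (r|p)*|rr|ss → 20 transitions (6 symbol, 14 ε)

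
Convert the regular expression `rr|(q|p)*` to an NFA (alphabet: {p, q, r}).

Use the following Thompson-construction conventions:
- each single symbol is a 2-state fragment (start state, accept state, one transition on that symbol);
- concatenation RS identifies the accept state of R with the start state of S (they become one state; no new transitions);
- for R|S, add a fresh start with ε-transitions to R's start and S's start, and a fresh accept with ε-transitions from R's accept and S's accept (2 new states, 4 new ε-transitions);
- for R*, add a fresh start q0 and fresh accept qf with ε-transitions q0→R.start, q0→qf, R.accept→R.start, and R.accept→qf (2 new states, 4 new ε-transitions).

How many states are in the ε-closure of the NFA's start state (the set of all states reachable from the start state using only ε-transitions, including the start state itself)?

8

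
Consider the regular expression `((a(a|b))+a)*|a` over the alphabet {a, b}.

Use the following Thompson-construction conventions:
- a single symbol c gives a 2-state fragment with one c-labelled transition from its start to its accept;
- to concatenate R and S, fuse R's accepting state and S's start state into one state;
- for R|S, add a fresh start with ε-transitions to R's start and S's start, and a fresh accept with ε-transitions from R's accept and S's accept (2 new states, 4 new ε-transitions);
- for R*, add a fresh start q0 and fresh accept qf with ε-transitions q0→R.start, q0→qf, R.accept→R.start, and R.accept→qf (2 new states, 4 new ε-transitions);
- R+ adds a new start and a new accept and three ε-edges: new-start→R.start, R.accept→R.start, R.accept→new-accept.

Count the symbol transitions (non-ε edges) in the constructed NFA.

5

Per subexpression:
Each of the 5 symbol leaves contributes exactly 1 symbol transition.
  a|b → 2 symbol transitions
  a(a|b) → 3 symbol transitions
  (a(a|b))+ → 3 symbol transitions
  (a(a|b))+a → 4 symbol transitions
  ((a(a|b))+a)* → 4 symbol transitions
  ((a(a|b))+a)*|a → 5 symbol transitions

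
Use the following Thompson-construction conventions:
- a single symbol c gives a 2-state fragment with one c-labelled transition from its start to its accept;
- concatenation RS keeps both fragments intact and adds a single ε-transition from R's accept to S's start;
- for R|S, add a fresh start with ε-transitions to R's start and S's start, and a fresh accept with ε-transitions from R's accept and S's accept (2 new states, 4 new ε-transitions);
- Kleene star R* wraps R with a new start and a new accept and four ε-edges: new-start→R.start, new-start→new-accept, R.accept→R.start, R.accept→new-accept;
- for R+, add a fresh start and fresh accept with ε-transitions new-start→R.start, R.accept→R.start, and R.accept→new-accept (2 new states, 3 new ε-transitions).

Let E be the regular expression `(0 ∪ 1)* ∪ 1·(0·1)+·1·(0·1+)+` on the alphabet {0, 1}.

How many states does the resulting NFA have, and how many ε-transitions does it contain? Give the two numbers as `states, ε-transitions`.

By structural recursion:
Each of the 8 symbol leaves contributes 2 states and 0 ε-transitions.
  0 ∪ 1 = 6 states, 4 ε-transitions
  (0 ∪ 1)* = 8 states, 8 ε-transitions
  0·1 = 4 states, 1 ε-transition
  (0·1)+ = 6 states, 4 ε-transitions
  1+ = 4 states, 3 ε-transitions
  0·1+ = 6 states, 4 ε-transitions
  (0·1+)+ = 8 states, 7 ε-transitions
  1·(0·1)+·1·(0·1+)+ = 18 states, 14 ε-transitions
  (0 ∪ 1)* ∪ 1·(0·1)+·1·(0·1+)+ = 28 states, 26 ε-transitions

28, 26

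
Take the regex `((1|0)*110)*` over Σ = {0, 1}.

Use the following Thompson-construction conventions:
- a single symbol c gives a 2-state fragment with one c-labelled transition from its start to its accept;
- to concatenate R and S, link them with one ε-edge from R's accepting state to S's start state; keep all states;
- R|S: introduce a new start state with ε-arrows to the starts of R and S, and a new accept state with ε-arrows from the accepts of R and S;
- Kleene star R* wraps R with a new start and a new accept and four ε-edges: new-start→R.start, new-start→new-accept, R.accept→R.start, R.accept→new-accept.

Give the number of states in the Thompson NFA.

16

By structural recursion:
Each of the 5 symbol leaves contributes a 2-state fragment.
  1|0 = 6 states
  (1|0)* = 8 states
  (1|0)*110 = 14 states
  ((1|0)*110)* = 16 states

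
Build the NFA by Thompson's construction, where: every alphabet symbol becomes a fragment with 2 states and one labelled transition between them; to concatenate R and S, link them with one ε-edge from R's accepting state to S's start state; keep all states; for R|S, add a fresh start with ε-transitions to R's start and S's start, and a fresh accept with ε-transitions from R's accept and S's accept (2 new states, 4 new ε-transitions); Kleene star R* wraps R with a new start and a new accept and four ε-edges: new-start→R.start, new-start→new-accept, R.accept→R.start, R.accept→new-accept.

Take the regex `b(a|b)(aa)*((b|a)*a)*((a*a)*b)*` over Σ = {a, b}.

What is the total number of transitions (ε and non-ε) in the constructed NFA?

51

Recursing over subexpressions:
Each of the 11 symbol leaves contributes 1 transition (1 symbol, 0 ε).
  a|b → 6 transitions (2 symbol, 4 ε)
  aa → 3 transitions (2 symbol, 1 ε)
  (aa)* → 7 transitions (2 symbol, 5 ε)
  b|a → 6 transitions (2 symbol, 4 ε)
  (b|a)* → 10 transitions (2 symbol, 8 ε)
  (b|a)*a → 12 transitions (3 symbol, 9 ε)
  ((b|a)*a)* → 16 transitions (3 symbol, 13 ε)
  a* → 5 transitions (1 symbol, 4 ε)
  a*a → 7 transitions (2 symbol, 5 ε)
  (a*a)* → 11 transitions (2 symbol, 9 ε)
  (a*a)*b → 13 transitions (3 symbol, 10 ε)
  ((a*a)*b)* → 17 transitions (3 symbol, 14 ε)
  b(a|b)(aa)*((b|a)*a)*((a*a)*b)* → 51 transitions (11 symbol, 40 ε)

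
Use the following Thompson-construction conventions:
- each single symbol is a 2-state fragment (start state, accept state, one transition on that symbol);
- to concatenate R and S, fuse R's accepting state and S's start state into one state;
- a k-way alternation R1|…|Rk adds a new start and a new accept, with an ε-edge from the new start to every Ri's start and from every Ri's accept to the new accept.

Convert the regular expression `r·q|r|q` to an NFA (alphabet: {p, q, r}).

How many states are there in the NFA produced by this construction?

9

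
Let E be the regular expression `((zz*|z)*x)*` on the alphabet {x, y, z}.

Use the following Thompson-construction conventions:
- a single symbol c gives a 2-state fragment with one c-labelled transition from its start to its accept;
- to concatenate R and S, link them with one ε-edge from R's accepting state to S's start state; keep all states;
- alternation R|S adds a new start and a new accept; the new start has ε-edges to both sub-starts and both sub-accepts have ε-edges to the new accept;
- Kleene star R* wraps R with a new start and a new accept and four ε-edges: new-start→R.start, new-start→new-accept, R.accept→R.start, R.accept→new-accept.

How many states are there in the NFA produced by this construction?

16

Building bottom-up:
Each of the 4 symbol leaves contributes a 2-state fragment.
  z* = 4 states
  zz* = 6 states
  zz*|z = 10 states
  (zz*|z)* = 12 states
  (zz*|z)*x = 14 states
  ((zz*|z)*x)* = 16 states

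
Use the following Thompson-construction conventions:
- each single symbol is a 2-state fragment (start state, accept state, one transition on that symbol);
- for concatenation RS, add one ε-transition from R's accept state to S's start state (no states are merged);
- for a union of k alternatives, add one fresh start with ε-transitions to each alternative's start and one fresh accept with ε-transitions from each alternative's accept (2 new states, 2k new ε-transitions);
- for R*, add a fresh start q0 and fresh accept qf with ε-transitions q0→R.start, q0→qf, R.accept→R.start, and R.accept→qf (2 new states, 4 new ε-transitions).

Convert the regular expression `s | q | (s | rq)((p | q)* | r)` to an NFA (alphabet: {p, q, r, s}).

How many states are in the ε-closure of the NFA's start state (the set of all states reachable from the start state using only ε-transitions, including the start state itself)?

Work bottom-up. For each fragment F, track |ε-closure(F.start)| and whether F's accept lies in that closure (i.e. whether F accepts ε). A single-symbol fragment has closure size 1 and does not accept ε.
  rq — C equals the left operand's closure size = 1 (its accept is not ε-reachable, so the closure stops there)
  s | rq — C = 1 + 1 + 1 = 3 (the new accept is not ε-reachable since no branch accepts ε)
  p | q — new start ε-reaches every alternative's start; none of them accept ε, so the new accept is not reached: C = 1 + 1 + 1 = 3
  (p | q)* — C = 1 (new start) + 3 (body) + 1 (new accept) = 5
  (p | q)* | r — new start ε-reaches every alternative's start; at least one alternative accepts ε, so the union's new accept is reached too: C = 1 + 5 + 1 + 1 = 8
  (s | rq)((p | q)* | r) — C equals the left operand's closure size = 3 (its accept is not ε-reachable, so the closure stops there)
  s | q | (s | rq)((p | q)* | r) — C = 1 + 1 + 1 + 3 = 6 (the new accept is not ε-reachable since no branch accepts ε)

6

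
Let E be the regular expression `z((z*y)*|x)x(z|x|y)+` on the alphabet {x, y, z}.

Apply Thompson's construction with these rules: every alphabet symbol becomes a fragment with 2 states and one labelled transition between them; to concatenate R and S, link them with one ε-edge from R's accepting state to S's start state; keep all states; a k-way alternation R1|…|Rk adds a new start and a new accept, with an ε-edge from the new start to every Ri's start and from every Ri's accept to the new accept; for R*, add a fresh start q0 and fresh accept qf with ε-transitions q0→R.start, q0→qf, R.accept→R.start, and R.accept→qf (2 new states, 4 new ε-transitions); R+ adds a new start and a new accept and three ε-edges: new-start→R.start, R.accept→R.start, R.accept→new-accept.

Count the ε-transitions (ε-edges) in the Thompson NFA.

25

Per subexpression:
Each of the 8 symbol leaves contributes 0 ε-transitions.
  z* = 4 ε-transitions
  z*y = 5 ε-transitions
  (z*y)* = 9 ε-transitions
  (z*y)*|x = 13 ε-transitions
  z|x|y = 6 ε-transitions
  (z|x|y)+ = 9 ε-transitions
  z((z*y)*|x)x(z|x|y)+ = 25 ε-transitions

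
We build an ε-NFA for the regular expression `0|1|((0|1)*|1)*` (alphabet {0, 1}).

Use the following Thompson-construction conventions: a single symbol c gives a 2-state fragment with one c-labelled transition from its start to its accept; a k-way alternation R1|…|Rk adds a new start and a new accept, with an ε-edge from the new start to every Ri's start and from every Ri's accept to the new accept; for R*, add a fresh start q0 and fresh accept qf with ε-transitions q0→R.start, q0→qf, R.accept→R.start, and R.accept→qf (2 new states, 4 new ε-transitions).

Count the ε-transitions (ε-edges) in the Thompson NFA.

22

Bottom-up over the parse tree:
Each of the 5 symbol leaves contributes 0 ε-transitions.
  0|1 : 4 ε-transitions
  (0|1)* : 8 ε-transitions
  (0|1)*|1 : 12 ε-transitions
  ((0|1)*|1)* : 16 ε-transitions
  0|1|((0|1)*|1)* : 22 ε-transitions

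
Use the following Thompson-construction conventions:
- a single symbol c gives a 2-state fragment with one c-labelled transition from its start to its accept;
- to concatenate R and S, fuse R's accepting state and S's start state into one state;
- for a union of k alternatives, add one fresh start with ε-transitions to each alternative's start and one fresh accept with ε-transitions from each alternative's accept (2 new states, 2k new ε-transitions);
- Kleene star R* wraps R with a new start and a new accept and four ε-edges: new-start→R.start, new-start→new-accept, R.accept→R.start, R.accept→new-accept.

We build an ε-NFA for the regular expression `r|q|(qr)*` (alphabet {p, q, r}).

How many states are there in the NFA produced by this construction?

11

Per subexpression:
Each of the 4 symbol leaves contributes a 2-state fragment.
  qr : 3 states
  (qr)* : 5 states
  r|q|(qr)* : 11 states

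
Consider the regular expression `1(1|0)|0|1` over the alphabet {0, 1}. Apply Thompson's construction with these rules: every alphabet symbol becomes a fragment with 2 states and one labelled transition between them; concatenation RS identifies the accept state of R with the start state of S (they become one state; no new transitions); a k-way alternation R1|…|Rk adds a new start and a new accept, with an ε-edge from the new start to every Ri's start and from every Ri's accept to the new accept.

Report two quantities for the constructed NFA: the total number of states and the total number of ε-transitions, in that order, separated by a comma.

Recursing over subexpressions:
Each of the 5 symbol leaves contributes 2 states and 0 ε-transitions.
  1|0 = 6 states, 4 ε-transitions
  1(1|0) = 7 states, 4 ε-transitions
  1(1|0)|0|1 = 13 states, 10 ε-transitions

13, 10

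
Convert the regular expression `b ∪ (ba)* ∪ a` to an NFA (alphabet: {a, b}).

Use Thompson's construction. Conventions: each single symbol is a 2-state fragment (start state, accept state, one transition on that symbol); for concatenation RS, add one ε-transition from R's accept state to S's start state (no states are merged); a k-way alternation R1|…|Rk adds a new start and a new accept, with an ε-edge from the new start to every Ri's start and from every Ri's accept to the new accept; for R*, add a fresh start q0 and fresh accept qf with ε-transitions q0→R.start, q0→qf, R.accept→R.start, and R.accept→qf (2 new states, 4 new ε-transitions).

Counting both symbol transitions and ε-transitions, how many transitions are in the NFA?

15

Per subexpression:
Each of the 4 symbol leaves contributes 1 transition (1 symbol, 0 ε).
  ba = 3 transitions (2 symbol, 1 ε)
  (ba)* = 7 transitions (2 symbol, 5 ε)
  b ∪ (ba)* ∪ a = 15 transitions (4 symbol, 11 ε)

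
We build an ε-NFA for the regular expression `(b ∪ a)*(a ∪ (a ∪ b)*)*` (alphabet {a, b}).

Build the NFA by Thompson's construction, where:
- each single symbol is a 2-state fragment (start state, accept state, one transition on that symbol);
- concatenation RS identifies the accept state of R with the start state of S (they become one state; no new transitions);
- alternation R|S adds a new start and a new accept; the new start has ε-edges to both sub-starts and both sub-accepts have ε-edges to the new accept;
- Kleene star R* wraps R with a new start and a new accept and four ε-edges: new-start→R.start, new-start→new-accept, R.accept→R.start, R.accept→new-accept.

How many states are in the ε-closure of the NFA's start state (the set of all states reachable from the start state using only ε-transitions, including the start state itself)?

14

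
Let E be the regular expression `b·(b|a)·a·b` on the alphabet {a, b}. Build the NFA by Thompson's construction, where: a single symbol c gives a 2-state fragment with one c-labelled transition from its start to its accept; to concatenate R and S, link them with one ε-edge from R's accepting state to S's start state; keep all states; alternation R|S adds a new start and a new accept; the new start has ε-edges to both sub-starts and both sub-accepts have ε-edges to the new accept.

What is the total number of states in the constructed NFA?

Building bottom-up:
Each of the 5 symbol leaves contributes a 2-state fragment.
  b|a = 6 states
  b·(b|a)·a·b = 12 states

12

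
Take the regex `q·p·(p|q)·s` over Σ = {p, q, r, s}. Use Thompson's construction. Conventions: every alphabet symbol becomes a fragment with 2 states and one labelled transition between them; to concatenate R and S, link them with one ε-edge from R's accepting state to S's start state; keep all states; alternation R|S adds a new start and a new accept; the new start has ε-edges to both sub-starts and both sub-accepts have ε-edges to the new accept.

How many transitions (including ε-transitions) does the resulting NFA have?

12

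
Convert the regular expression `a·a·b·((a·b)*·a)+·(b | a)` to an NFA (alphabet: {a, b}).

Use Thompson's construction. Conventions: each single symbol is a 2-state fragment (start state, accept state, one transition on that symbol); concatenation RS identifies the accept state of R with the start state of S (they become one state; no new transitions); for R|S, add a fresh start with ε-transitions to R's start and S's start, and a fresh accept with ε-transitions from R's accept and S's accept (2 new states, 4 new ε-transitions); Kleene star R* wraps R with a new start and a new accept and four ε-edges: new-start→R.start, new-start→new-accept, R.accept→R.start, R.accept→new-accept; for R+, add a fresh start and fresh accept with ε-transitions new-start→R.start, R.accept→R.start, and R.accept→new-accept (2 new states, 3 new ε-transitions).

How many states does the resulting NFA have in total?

Recursing over subexpressions:
Each of the 8 symbol leaves contributes a 2-state fragment.
  a·b — 3 states
  (a·b)* — 5 states
  (a·b)*·a — 6 states
  ((a·b)*·a)+ — 8 states
  b | a — 6 states
  a·a·b·((a·b)*·a)+·(b | a) — 16 states

16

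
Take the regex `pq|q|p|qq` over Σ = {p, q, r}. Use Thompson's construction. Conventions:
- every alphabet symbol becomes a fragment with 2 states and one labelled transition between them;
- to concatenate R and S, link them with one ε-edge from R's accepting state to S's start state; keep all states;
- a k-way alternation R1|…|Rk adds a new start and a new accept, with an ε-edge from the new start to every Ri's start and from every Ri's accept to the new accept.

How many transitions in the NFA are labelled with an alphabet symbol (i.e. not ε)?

By structural recursion:
Each of the 6 symbol leaves contributes exactly 1 symbol transition.
  pq — 2 symbol transitions
  qq — 2 symbol transitions
  pq|q|p|qq — 6 symbol transitions

6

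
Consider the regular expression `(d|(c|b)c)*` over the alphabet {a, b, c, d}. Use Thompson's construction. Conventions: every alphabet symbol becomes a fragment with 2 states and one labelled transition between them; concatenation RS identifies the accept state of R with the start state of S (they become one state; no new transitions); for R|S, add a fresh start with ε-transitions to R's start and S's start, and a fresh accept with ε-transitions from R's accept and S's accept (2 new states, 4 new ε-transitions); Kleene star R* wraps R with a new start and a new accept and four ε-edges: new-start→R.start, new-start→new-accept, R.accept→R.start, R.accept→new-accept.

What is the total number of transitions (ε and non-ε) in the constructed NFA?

16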